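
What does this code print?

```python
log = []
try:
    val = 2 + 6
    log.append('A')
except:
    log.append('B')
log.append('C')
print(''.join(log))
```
AC

No exception, try block completes normally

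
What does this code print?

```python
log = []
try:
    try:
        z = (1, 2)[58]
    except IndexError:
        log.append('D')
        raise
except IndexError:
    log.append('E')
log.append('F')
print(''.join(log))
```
DEF

raise without argument re-raises current exception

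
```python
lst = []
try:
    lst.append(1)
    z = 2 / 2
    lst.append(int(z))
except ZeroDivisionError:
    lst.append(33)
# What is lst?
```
[1, 1]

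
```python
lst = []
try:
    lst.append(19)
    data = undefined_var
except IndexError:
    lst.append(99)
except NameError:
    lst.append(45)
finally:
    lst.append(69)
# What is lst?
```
[19, 45, 69]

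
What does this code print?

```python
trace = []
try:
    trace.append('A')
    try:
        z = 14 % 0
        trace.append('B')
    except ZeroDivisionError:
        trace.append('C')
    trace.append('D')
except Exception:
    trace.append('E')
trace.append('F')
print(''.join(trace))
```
ACDF

Inner exception caught by inner handler, outer continues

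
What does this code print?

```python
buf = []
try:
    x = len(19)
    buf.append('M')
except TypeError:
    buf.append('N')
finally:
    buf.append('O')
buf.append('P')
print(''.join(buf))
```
NOP

finally always runs, even after exception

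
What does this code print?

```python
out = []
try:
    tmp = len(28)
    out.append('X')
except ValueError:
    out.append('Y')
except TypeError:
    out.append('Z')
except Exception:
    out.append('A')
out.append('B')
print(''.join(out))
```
ZB

TypeError matches before generic Exception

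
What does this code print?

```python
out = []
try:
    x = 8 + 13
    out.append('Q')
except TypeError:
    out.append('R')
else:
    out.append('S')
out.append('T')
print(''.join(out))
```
QST

else block runs when no exception occurs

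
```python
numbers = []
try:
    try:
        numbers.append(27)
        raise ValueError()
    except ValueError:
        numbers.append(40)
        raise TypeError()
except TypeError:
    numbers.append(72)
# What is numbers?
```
[27, 40, 72]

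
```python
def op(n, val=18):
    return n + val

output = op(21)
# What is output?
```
39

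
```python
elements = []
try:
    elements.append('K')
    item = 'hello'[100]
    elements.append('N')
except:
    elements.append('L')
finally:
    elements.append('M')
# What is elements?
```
['K', 'L', 'M']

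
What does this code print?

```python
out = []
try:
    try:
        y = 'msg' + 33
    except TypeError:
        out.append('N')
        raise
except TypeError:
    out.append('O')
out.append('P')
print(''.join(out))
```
NOP

raise without argument re-raises current exception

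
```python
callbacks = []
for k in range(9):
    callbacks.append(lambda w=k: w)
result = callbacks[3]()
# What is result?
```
3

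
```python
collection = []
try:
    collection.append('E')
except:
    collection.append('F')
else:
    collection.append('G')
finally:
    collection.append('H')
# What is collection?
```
['E', 'G', 'H']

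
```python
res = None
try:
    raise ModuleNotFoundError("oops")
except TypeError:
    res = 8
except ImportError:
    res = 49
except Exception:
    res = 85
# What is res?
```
49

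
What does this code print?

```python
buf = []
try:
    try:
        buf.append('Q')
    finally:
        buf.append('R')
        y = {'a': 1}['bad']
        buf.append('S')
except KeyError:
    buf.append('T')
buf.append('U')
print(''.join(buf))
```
QRTU

Exception in inner finally caught by outer except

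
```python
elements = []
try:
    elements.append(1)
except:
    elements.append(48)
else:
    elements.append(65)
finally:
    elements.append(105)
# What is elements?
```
[1, 65, 105]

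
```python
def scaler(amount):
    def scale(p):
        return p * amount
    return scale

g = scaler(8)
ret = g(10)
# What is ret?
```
80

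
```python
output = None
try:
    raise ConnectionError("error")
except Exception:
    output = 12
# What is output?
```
12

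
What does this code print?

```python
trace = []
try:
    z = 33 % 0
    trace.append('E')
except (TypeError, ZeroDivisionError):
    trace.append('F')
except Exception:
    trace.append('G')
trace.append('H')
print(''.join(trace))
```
FH

ZeroDivisionError matches tuple containing it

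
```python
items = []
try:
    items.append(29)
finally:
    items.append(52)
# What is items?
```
[29, 52]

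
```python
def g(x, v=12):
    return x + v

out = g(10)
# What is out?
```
22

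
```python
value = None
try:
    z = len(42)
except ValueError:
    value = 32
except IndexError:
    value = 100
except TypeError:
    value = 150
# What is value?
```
150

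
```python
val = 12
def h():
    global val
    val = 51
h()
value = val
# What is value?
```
51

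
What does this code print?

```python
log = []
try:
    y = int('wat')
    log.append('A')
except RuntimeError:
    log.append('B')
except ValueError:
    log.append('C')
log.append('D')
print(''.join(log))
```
CD

ValueError is caught by its specific handler, not RuntimeError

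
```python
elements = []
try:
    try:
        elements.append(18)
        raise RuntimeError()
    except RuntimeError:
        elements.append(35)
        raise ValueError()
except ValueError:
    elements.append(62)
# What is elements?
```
[18, 35, 62]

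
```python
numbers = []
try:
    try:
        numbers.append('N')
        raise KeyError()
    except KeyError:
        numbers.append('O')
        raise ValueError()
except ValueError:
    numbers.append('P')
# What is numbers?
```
['N', 'O', 'P']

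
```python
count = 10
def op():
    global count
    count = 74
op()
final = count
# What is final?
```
74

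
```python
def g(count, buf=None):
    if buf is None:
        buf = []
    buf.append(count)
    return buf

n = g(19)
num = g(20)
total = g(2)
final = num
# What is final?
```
[20]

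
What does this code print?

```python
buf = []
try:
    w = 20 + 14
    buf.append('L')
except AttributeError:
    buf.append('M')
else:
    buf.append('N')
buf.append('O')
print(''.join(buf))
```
LNO

else block runs when no exception occurs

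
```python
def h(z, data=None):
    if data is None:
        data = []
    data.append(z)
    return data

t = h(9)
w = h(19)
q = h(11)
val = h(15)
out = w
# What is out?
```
[19]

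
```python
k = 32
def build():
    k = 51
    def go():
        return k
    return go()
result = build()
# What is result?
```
51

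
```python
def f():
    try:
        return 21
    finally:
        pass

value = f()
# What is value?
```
21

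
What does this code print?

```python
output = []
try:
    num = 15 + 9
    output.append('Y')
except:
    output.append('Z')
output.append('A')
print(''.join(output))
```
YA

No exception, try block completes normally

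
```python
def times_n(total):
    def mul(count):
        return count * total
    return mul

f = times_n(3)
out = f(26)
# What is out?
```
78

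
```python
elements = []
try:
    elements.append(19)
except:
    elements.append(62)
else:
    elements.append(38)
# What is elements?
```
[19, 38]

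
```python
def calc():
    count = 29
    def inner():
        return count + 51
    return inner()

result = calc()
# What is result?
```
80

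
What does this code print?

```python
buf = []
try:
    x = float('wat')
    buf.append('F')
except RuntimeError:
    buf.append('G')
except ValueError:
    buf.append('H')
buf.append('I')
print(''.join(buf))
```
HI

ValueError is caught by its specific handler, not RuntimeError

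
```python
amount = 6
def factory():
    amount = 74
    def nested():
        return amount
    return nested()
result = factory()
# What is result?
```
74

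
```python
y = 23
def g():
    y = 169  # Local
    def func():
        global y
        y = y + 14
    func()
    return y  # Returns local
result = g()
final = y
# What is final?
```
37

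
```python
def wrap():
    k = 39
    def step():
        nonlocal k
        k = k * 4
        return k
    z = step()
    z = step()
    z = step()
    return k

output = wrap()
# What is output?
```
2496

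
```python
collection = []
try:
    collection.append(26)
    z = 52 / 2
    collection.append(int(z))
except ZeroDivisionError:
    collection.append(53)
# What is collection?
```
[26, 26]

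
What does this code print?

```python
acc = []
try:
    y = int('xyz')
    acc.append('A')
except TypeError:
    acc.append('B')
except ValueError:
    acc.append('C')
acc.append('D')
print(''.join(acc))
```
CD

ValueError is caught by its specific handler, not TypeError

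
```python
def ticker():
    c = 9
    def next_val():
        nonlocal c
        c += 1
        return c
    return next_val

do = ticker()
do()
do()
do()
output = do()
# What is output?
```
13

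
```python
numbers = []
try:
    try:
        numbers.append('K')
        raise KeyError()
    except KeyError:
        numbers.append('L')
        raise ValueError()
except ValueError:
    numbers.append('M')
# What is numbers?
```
['K', 'L', 'M']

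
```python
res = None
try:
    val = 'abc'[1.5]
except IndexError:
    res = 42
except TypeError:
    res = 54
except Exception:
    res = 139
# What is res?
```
54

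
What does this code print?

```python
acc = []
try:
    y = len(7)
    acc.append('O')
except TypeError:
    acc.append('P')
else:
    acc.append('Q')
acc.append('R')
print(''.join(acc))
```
PR

else block skipped when exception is caught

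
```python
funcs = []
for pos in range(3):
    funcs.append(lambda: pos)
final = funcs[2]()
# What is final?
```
2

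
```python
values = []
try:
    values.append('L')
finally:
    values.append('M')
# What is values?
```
['L', 'M']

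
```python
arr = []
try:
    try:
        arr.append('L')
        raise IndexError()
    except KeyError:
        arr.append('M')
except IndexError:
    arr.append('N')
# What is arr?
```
['L', 'N']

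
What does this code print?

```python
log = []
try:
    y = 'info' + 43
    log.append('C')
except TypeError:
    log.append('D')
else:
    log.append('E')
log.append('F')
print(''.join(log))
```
DF

else block skipped when exception is caught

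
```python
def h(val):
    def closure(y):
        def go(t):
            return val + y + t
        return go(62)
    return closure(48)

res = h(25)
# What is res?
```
135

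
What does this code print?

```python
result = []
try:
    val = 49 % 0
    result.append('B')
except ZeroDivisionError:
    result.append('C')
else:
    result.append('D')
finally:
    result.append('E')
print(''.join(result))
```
CE

Exception: except runs, else skipped, finally runs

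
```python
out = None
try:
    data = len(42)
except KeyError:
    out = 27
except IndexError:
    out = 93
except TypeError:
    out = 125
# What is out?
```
125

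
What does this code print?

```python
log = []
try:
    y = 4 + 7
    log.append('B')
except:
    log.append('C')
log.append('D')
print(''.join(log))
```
BD

No exception, try block completes normally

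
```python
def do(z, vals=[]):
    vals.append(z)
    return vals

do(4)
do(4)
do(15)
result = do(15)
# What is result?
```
[4, 4, 15, 15]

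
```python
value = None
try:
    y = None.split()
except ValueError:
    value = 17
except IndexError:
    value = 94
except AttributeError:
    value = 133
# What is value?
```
133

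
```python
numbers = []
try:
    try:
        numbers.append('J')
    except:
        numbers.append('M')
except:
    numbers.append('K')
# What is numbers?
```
['J']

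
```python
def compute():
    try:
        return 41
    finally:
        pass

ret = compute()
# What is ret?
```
41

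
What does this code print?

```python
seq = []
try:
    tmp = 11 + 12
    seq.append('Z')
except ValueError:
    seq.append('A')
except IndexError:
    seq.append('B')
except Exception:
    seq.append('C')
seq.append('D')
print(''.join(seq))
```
ZD

No exception, try block completes normally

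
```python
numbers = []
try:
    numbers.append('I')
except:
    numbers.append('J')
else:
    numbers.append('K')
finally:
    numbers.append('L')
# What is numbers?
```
['I', 'K', 'L']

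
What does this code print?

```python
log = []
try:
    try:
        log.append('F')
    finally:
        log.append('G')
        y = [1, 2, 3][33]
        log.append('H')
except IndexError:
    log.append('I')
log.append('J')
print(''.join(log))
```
FGIJ

Exception in inner finally caught by outer except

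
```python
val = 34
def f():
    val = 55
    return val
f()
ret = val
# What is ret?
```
34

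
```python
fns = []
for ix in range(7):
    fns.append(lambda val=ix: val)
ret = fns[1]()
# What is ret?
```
1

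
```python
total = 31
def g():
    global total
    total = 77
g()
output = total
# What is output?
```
77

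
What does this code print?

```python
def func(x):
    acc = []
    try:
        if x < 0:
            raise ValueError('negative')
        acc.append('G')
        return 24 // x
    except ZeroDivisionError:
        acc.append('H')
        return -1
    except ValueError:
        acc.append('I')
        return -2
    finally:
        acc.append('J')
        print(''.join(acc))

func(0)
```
GHJ

x=0 causes ZeroDivisionError, caught, finally prints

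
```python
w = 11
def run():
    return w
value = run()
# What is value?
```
11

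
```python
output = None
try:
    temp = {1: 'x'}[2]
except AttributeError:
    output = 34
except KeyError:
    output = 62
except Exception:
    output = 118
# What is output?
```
62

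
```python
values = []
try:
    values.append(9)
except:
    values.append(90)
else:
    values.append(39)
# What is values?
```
[9, 39]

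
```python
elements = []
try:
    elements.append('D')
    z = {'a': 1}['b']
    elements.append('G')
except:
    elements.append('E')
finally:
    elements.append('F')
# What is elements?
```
['D', 'E', 'F']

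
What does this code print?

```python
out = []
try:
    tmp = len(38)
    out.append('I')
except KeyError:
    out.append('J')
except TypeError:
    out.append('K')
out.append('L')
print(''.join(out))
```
KL

TypeError is caught by its specific handler, not KeyError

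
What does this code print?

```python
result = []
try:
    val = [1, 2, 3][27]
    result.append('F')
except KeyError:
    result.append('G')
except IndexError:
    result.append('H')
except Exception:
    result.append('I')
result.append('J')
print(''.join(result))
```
HJ

IndexError matches before generic Exception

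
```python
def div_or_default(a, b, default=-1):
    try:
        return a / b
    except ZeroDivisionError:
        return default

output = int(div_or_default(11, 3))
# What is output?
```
3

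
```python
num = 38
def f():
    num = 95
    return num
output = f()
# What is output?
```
95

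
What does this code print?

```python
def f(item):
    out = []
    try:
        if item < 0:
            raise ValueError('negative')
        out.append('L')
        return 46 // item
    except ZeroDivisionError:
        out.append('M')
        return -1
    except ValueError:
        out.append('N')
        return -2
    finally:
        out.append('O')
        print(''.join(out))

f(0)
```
LMO

item=0 causes ZeroDivisionError, caught, finally prints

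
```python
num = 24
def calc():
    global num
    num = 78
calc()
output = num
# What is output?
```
78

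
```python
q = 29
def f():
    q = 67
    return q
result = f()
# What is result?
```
67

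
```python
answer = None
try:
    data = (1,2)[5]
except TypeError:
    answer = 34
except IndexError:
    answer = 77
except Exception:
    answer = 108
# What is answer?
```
77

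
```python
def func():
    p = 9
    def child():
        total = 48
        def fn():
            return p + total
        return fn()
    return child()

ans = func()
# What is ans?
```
57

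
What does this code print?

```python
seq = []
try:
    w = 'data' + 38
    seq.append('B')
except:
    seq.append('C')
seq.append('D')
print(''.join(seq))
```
CD

Exception raised in try, caught by bare except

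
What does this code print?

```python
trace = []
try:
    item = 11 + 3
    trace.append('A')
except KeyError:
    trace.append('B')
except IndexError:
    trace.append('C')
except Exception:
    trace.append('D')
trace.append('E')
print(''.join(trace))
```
AE

No exception, try block completes normally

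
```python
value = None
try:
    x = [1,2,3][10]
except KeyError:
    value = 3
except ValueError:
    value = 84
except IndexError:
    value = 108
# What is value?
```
108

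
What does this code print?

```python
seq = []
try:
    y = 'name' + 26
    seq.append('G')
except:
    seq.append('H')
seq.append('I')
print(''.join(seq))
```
HI

Exception raised in try, caught by bare except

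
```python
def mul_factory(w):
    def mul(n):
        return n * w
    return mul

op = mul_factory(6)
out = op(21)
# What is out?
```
126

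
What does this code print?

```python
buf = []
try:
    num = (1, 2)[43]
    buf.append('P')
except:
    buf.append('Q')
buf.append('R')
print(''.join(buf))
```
QR

Exception raised in try, caught by bare except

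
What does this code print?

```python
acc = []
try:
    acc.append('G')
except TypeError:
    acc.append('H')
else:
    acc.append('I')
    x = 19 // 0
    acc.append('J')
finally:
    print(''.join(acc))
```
GI

Try succeeds, else appends 'I', ZeroDivisionError in else is uncaught, finally prints before exception propagates ('J' never appended)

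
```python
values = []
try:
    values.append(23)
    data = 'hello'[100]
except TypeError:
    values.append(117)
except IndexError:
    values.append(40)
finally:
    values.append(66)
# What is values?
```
[23, 40, 66]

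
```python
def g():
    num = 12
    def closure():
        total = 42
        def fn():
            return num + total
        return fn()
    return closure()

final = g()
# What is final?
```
54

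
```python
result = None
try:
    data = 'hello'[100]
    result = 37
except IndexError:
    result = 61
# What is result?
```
61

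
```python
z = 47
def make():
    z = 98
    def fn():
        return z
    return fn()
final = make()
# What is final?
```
98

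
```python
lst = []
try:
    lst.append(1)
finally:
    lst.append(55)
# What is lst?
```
[1, 55]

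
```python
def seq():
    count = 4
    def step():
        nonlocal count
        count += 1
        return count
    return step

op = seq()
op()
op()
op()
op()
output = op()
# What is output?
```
9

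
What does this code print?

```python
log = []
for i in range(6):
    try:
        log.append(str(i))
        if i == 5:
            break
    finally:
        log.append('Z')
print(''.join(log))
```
0Z1Z2Z3Z4Z5Z

finally runs even when breaking out of loop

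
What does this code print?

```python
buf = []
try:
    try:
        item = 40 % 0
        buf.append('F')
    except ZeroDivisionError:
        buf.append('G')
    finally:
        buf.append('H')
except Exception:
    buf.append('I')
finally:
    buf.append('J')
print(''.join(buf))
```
GHJ

Both finally blocks run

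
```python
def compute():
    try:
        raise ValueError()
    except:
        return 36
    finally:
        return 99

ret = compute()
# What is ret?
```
99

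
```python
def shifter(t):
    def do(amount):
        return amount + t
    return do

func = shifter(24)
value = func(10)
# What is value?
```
34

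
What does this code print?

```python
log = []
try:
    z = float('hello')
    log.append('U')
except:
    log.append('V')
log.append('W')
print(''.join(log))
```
VW

Exception raised in try, caught by bare except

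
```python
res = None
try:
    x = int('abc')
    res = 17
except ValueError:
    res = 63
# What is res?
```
63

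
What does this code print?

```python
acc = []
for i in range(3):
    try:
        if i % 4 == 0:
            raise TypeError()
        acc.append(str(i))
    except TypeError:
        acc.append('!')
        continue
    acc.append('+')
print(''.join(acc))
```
!1+2+

continue in except skips rest of loop body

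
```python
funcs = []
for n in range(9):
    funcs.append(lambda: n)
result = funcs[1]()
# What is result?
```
8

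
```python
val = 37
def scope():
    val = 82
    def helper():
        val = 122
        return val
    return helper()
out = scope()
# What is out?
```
122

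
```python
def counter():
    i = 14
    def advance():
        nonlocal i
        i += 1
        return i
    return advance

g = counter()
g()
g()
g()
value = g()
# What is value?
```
18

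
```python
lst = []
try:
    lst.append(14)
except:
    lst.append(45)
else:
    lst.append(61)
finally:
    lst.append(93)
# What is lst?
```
[14, 61, 93]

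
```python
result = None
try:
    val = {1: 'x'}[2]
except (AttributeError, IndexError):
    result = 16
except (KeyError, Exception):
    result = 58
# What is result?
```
58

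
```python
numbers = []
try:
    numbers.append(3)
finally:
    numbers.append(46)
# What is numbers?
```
[3, 46]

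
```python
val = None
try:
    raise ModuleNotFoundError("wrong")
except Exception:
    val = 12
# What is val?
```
12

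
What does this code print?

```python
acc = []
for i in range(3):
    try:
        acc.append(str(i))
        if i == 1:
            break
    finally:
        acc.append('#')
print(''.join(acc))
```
0#1#

finally runs even when breaking out of loop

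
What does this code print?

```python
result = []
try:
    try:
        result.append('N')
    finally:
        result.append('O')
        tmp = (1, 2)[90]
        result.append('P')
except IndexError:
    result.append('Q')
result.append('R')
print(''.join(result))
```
NOQR

Exception in inner finally caught by outer except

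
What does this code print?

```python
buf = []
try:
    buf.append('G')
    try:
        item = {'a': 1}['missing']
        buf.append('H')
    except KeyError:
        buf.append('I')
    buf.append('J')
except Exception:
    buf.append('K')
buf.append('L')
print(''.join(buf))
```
GIJL

Inner exception caught by inner handler, outer continues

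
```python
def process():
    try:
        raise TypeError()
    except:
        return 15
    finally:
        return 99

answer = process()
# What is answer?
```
99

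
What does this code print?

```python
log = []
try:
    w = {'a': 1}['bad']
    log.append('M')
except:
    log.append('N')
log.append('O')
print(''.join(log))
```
NO

Exception raised in try, caught by bare except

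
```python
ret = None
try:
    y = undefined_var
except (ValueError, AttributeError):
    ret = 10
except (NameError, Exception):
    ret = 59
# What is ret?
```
59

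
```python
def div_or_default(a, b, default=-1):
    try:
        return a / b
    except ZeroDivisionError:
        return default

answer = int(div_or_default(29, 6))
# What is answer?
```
4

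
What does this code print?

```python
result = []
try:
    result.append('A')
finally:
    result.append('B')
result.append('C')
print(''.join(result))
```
ABC

try/finally without except, no exception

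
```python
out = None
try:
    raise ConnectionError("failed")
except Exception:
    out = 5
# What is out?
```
5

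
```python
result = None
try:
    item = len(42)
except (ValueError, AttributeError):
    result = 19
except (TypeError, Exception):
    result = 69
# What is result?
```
69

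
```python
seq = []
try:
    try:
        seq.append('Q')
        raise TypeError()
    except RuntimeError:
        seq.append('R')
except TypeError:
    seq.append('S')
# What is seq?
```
['Q', 'S']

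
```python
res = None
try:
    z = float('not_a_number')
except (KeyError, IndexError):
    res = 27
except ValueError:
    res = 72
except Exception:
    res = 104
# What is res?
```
72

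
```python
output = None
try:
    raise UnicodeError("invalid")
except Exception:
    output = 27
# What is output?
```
27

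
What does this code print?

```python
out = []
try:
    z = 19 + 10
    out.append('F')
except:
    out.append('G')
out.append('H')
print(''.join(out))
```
FH

No exception, try block completes normally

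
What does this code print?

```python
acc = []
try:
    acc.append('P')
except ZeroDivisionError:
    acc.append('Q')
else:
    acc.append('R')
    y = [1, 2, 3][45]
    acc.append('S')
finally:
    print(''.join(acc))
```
PR

Try succeeds, else appends 'R', IndexError in else is uncaught, finally prints before exception propagates ('S' never appended)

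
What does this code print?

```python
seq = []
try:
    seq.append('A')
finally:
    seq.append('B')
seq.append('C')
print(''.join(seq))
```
ABC

try/finally without except, no exception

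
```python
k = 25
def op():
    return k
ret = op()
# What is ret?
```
25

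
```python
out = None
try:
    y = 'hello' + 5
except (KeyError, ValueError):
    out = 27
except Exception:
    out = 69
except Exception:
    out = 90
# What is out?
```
69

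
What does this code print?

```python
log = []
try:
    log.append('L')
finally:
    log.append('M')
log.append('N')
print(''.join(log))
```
LMN

try/finally without except, no exception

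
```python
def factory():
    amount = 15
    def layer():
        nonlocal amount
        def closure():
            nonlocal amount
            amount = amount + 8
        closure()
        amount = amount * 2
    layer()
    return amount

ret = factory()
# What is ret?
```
46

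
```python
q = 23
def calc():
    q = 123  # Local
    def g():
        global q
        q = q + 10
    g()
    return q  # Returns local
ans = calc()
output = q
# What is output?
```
33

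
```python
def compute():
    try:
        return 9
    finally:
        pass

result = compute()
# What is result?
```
9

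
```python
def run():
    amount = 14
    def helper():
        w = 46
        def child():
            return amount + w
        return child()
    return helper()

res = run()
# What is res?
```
60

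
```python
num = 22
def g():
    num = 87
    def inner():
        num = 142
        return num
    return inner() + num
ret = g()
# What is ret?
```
229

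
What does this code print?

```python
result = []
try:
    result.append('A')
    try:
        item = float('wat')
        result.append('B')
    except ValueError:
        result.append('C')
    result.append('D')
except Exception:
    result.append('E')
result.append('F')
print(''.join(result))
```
ACDF

Inner exception caught by inner handler, outer continues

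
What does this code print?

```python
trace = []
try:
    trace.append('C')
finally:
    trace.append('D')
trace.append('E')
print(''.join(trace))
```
CDE

try/finally without except, no exception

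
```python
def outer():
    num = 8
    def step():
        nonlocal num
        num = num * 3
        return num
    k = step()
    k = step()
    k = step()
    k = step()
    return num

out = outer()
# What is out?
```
648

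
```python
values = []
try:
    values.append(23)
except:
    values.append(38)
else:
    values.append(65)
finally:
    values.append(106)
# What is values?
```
[23, 65, 106]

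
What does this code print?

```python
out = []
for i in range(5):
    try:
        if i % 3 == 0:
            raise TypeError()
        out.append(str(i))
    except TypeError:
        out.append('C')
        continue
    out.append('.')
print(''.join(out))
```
C1.2.C4.

continue in except skips rest of loop body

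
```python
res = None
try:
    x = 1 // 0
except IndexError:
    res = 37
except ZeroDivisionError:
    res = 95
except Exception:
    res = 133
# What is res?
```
95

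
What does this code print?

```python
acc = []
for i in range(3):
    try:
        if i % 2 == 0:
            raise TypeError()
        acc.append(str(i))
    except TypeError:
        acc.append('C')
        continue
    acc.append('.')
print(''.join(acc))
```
C1.C

continue in except skips rest of loop body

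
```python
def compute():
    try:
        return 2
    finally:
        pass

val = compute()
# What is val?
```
2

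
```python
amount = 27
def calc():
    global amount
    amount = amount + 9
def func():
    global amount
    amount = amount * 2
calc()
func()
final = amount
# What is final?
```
72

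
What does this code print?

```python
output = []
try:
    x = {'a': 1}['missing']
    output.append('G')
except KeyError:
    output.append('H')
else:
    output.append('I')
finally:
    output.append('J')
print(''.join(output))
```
HJ

Exception: except runs, else skipped, finally runs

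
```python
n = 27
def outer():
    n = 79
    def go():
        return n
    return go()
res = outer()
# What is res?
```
79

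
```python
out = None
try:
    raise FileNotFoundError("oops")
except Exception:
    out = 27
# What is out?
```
27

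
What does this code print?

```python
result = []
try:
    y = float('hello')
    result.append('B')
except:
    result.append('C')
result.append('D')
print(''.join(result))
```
CD

Exception raised in try, caught by bare except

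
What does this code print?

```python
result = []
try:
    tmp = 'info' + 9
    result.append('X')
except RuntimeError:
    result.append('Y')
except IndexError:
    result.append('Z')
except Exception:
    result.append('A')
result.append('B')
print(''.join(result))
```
AB

TypeError not specifically caught, falls to Exception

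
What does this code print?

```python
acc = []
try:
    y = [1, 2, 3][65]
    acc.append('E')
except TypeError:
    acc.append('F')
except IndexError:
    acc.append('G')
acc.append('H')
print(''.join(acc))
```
GH

IndexError is caught by its specific handler, not TypeError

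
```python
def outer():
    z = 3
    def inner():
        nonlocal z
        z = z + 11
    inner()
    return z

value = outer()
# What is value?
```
14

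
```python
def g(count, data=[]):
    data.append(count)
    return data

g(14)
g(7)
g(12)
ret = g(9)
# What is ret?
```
[14, 7, 12, 9]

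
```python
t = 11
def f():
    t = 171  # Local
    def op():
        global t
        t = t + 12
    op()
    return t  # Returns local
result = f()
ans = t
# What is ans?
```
23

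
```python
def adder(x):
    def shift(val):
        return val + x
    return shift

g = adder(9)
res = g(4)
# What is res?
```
13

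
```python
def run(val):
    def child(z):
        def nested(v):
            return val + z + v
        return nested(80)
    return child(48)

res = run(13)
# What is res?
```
141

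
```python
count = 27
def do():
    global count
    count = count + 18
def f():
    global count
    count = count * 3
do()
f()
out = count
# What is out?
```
135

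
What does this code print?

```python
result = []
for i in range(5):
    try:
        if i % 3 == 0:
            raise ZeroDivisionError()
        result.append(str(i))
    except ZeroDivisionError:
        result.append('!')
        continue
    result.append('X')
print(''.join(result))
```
!1X2X!4X

continue in except skips rest of loop body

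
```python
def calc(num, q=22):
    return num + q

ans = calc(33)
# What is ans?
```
55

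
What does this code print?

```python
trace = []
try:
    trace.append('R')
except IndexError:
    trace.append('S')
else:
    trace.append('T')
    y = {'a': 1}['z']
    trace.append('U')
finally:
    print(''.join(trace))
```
RT

Try succeeds, else appends 'T', KeyError in else is uncaught, finally prints before exception propagates ('U' never appended)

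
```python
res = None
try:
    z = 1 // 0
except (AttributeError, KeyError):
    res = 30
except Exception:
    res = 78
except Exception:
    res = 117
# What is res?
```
78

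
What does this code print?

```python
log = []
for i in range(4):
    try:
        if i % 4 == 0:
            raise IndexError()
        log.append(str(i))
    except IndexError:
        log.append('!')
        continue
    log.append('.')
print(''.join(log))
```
!1.2.3.

continue in except skips rest of loop body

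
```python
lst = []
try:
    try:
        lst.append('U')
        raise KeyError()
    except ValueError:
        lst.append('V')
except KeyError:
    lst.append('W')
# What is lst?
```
['U', 'W']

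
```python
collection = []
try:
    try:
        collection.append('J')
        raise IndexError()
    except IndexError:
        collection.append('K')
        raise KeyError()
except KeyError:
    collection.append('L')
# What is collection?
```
['J', 'K', 'L']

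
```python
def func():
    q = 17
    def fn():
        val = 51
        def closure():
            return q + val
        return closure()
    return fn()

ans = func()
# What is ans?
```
68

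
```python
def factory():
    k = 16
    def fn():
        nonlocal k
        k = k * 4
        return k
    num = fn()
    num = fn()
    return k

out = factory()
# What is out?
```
256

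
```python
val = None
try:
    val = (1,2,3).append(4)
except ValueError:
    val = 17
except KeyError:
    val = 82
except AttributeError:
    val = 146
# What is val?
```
146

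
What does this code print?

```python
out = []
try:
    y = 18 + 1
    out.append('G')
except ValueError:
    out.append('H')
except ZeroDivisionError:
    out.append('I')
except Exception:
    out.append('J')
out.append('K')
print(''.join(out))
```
GK

No exception, try block completes normally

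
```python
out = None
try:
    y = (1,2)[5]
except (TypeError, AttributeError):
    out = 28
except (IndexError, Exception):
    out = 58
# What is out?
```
58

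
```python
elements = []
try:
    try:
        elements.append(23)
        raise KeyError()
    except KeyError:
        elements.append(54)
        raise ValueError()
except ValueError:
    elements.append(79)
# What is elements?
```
[23, 54, 79]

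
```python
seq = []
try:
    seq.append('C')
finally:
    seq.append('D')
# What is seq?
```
['C', 'D']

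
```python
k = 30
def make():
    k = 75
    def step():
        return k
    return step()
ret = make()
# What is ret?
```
75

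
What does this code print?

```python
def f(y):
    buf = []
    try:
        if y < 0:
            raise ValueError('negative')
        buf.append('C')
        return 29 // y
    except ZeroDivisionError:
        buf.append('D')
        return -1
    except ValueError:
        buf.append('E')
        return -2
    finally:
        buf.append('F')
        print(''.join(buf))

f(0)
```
CDF

y=0 causes ZeroDivisionError, caught, finally prints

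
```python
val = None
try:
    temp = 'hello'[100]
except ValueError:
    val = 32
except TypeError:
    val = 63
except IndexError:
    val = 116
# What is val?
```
116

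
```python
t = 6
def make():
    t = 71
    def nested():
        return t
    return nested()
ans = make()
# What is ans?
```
71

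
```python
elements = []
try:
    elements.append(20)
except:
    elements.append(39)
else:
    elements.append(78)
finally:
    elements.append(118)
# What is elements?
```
[20, 78, 118]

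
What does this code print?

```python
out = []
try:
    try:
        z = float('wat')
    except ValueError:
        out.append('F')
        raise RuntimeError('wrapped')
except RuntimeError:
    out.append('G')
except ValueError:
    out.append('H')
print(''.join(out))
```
FG

New RuntimeError raised, caught by outer RuntimeError handler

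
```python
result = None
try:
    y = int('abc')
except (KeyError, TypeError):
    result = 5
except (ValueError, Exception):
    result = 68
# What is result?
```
68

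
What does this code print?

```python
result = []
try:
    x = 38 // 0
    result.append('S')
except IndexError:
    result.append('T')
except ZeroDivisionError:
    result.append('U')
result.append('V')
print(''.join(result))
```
UV

ZeroDivisionError is caught by its specific handler, not IndexError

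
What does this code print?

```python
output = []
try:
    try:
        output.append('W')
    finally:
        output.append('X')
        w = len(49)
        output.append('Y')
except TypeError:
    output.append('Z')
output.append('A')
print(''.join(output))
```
WXZA

Exception in inner finally caught by outer except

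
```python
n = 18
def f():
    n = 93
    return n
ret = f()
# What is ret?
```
93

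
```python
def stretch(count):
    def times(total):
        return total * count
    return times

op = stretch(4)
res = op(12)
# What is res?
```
48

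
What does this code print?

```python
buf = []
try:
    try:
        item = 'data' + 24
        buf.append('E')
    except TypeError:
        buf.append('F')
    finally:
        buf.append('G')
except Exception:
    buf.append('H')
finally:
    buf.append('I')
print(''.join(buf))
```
FGI

Both finally blocks run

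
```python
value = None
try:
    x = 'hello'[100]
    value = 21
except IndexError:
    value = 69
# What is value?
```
69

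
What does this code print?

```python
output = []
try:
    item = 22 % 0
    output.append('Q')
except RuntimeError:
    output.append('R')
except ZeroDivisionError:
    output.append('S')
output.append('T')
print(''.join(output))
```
ST

ZeroDivisionError is caught by its specific handler, not RuntimeError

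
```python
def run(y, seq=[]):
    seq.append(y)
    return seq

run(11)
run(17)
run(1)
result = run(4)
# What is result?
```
[11, 17, 1, 4]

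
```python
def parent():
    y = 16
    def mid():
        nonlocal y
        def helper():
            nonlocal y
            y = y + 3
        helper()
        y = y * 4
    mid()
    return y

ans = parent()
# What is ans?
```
76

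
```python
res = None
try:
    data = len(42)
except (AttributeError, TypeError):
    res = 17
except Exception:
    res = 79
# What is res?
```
17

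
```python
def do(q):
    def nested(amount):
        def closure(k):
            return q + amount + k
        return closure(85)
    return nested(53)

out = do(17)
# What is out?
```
155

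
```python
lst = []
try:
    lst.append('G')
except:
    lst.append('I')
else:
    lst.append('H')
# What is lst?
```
['G', 'H']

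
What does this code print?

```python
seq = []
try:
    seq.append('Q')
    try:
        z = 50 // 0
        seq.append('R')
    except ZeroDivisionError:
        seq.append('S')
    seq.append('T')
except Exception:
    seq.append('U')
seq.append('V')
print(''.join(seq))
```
QSTV

Inner exception caught by inner handler, outer continues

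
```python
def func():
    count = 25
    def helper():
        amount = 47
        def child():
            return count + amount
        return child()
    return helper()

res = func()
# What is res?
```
72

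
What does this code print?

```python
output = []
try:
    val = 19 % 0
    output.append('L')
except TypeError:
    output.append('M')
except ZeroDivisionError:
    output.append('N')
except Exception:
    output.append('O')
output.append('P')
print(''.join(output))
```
NP

ZeroDivisionError matches before generic Exception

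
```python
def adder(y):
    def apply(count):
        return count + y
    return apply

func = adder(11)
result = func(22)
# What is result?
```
33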